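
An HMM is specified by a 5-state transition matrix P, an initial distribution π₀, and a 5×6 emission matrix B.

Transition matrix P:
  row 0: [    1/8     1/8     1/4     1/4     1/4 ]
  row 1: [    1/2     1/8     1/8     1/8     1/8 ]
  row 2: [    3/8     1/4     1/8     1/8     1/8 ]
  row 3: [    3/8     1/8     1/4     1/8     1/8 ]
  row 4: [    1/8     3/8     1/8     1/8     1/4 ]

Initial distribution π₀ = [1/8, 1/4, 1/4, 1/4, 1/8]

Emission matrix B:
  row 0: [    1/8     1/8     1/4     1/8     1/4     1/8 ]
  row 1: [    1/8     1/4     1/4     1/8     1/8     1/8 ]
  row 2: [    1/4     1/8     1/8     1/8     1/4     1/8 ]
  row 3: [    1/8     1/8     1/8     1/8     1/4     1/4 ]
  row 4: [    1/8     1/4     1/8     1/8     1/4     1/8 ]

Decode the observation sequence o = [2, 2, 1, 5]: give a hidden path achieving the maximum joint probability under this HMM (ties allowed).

t=0: δ = [3.125e-02, 6.250e-02, 3.125e-02, 3.125e-02, 1.562e-02]  (obs o_0=2)
t=1: δ = [7.812e-03, 1.953e-03, 9.766e-04, 9.766e-04, 9.766e-04]  ψ = [1, 1, 0, 0, 0]  (obs o_1=2)
t=2: δ = [1.221e-04, 2.441e-04, 2.441e-04, 2.441e-04, 4.883e-04]  ψ = [0, 0, 0, 0, 0]  (obs o_2=1)
t=3: δ = [1.526e-05, 2.289e-05, 7.629e-06, 1.526e-05, 1.526e-05]  ψ = [1, 4, 3, 4, 4]  (obs o_3=5)
backtrack: best end state = 1; path = [1, 0, 4, 1]

path = [1, 0, 4, 1]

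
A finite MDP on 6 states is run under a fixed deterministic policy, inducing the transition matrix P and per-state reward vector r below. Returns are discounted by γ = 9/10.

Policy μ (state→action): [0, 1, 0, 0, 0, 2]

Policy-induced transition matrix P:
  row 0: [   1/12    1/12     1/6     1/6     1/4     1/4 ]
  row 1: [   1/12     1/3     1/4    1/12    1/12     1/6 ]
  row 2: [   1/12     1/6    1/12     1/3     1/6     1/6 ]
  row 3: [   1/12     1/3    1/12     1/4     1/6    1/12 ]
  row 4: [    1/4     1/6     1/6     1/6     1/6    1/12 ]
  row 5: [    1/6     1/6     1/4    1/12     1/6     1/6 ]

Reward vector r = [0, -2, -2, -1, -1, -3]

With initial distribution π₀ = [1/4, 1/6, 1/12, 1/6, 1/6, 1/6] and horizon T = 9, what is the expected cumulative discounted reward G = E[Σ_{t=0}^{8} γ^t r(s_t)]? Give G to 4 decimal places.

G = -9.3609

t=0: π = [0.2500, 0.1667, 0.0833, 0.1667, 0.1667, 0.1667], E[r] = -1.3333, γ^t·E[r] = -1.333333, running G = -1.333333
t=1: π = [0.1250, 0.2014, 0.1736, 0.1667, 0.1736, 0.1597], E[r] = -1.5694, γ^t·E[r] = -1.412500, running G = -2.745833
t=2: π = [0.1256, 0.2176, 0.1684, 0.1794, 0.1603, 0.1487], E[r] = -1.5579, γ^t·E[r] = -1.261875, running G = -4.007708
t=3: π = [0.1224, 0.2224, 0.1682, 0.1792, 0.1590, 0.1488], E[r] = -1.5658, γ^t·E[r] = -1.141453, running G = -5.149161
t=4: π = [0.1222, 0.2234, 0.1687, 0.1787, 0.1583, 0.1487], E[r] = -1.5672, γ^t·E[r] = -1.028228, running G = -6.177389
t=5: π = [0.1221, 0.2235, 0.1687, 0.1787, 0.1582, 0.1488], E[r] = -1.5676, γ^t·E[r] = -0.925676, running G = -7.103065
t=6: π = [0.1221, 0.2235, 0.1687, 0.1787, 0.1582, 0.1488], E[r] = -1.5677, γ^t·E[r] = -0.833134, running G = -7.936199
t=7: π = [0.1221, 0.2235, 0.1687, 0.1787, 0.1582, 0.1488], E[r] = -1.5677, γ^t·E[r] = -0.749825, running G = -8.686024
t=8: π = [0.1221, 0.2235, 0.1687, 0.1787, 0.1582, 0.1488], E[r] = -1.5677, γ^t·E[r] = -0.674844, running G = -9.360868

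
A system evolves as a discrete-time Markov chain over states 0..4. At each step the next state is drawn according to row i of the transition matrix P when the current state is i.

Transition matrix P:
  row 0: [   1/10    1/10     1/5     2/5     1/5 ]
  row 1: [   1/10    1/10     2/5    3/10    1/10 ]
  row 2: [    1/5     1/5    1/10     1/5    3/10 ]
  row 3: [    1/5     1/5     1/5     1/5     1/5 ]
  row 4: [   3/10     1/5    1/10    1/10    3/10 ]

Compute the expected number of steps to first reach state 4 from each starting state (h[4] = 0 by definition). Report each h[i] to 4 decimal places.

First-step conditioning: h[4] = 0; for i ≠ 4, h[i] = 1 + Σ_k P[i][k]·h[k].
  h[0] = 1 + 1/10·h[0] + 1/10·h[1] + 1/5·h[2] + 2/5·h[3]
  h[1] = 1 + 1/10·h[0] + 1/10·h[1] + 2/5·h[2] + 3/10·h[3]
  h[2] = 1 + 1/5·h[0] + 1/5·h[1] + 1/10·h[2] + 1/5·h[3]
  h[3] = 1 + 1/5·h[0] + 1/5·h[1] + 1/5·h[2] + 1/5·h[3]
Solving the 4×4 linear system over states ≠ 4 gives exactly h = [437/90, 473/90, 40/9, 44/9, 0] (h[4] = 0 is the target).

h = [4.8556, 5.2556, 4.4444, 4.8889, 0.0000]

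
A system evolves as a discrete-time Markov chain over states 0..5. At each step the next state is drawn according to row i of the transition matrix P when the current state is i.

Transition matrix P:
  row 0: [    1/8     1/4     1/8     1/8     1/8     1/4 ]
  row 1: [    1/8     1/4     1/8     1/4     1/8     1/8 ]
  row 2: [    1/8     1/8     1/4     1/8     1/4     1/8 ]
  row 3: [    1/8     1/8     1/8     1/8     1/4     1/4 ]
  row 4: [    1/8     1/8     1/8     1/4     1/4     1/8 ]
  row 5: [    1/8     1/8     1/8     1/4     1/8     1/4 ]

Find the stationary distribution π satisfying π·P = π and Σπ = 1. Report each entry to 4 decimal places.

π = [0.1250, 0.1607, 0.1429, 0.1925, 0.1908, 0.1882]

Balance equations π_j = Σ_i π_i·P[i][j]:
  π_0 = 1/8·π_0 + 1/8·π_1 + 1/8·π_2 + 1/8·π_3 + 1/8·π_4 + 1/8·π_5
  π_1 = 1/4·π_0 + 1/4·π_1 + 1/8·π_2 + 1/8·π_3 + 1/8·π_4 + 1/8·π_5
  π_2 = 1/8·π_0 + 1/8·π_1 + 1/4·π_2 + 1/8·π_3 + 1/8·π_4 + 1/8·π_5
  π_3 = 1/8·π_0 + 1/4·π_1 + 1/8·π_2 + 1/8·π_3 + 1/4·π_4 + 1/4·π_5
  π_4 = 1/8·π_0 + 1/8·π_1 + 1/4·π_2 + 1/4·π_3 + 1/4·π_4 + 1/8·π_5
  normalize: π_0 + π_1 + π_2 + π_3 + π_4 + π_5 = 1
Solving the linear system gives exactly π = [1/8, 9/56, 1/7, 97/504, 673/3528, 83/441].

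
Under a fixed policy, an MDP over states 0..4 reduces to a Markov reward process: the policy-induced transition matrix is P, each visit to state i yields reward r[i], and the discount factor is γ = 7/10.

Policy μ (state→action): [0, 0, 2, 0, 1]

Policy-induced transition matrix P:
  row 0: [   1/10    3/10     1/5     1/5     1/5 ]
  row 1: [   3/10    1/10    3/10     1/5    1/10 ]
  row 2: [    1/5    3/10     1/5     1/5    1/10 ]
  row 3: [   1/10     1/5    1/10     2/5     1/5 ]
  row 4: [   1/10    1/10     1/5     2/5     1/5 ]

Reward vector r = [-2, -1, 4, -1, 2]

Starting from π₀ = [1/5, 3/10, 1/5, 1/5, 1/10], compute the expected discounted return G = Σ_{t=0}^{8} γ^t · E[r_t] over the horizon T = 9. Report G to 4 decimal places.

t=0: π = [0.2000, 0.3000, 0.2000, 0.2000, 0.1000], E[r] = 0.1000, γ^t·E[r] = 0.100000, running G = 0.100000
t=1: π = [0.1800, 0.2000, 0.2100, 0.2600, 0.1500], E[r] = 0.3200, γ^t·E[r] = 0.224000, running G = 0.324000
t=2: π = [0.1610, 0.2040, 0.1940, 0.2820, 0.1590], E[r] = 0.2860, γ^t·E[r] = 0.140140, running G = 0.464140
t=3: π = [0.1602, 0.1992, 0.1922, 0.2882, 0.1602], E[r] = 0.2814, γ^t·E[r] = 0.096520, running G = 0.560660
t=4: π = [0.1591, 0.1993, 0.1911, 0.2897, 0.1609], E[r] = 0.2790, γ^t·E[r] = 0.066993, running G = 0.627653
t=5: π = [0.1590, 0.1990, 0.1910, 0.2901, 0.1610], E[r] = 0.2787, γ^t·E[r] = 0.046844, running G = 0.674497
t=6: π = [0.1589, 0.1990, 0.1909, 0.2902, 0.1610], E[r] = 0.2786, γ^t·E[r] = 0.032772, running G = 0.707270
t=7: π = [0.1589, 0.1990, 0.1909, 0.2902, 0.1610], E[r] = 0.2785, γ^t·E[r] = 0.022939, running G = 0.730209
t=8: π = [0.1589, 0.1990, 0.1909, 0.2903, 0.1610], E[r] = 0.2785, γ^t·E[r] = 0.016057, running G = 0.746265

G = 0.7463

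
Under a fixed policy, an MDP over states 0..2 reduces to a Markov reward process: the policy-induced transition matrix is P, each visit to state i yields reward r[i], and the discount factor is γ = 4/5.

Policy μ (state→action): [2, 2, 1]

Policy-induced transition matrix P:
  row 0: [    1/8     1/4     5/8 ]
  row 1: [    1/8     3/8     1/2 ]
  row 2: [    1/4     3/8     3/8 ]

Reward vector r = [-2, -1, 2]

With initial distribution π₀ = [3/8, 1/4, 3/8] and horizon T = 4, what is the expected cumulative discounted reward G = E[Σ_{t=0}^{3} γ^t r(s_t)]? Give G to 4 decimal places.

t=0: π = [0.3750, 0.2500, 0.3750], E[r] = -0.2500, γ^t·E[r] = -0.250000, running G = -0.250000
t=1: π = [0.1719, 0.3281, 0.5000], E[r] = 0.3281, γ^t·E[r] = 0.262500, running G = 0.012500
t=2: π = [0.1875, 0.3535, 0.4590], E[r] = 0.1895, γ^t·E[r] = 0.121250, running G = 0.133750
t=3: π = [0.1824, 0.3516, 0.4661], E[r] = 0.2158, γ^t·E[r] = 0.110500, running G = 0.244250

G = 0.2443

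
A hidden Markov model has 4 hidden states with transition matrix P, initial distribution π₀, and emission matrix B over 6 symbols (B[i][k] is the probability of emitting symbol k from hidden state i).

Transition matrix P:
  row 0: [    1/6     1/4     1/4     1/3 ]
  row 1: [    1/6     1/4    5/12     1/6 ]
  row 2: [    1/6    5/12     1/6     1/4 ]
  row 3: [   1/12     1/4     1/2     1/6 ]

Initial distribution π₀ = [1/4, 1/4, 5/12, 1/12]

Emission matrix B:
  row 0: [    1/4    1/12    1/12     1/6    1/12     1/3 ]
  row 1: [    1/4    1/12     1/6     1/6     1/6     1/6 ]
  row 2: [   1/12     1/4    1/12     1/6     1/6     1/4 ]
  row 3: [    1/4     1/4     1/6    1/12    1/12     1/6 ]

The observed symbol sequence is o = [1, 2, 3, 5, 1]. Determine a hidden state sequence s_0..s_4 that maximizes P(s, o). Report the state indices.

t=0: δ = [2.083e-02, 2.083e-02, 1.042e-01, 2.083e-02]  (obs o_0=1)
t=1: δ = [1.447e-03, 7.234e-03, 1.447e-03, 4.340e-03]  ψ = [2, 2, 2, 2]  (obs o_1=2)
t=2: δ = [2.009e-04, 3.014e-04, 5.023e-04, 1.005e-04]  ψ = [1, 1, 1, 1]  (obs o_2=3)
t=3: δ = [2.791e-05, 3.489e-05, 3.140e-05, 2.093e-05]  ψ = [2, 2, 1, 2]  (obs o_3=5)
t=4: δ = [4.845e-07, 1.090e-06, 3.634e-06, 2.326e-06]  ψ = [1, 2, 1, 0]  (obs o_4=1)
backtrack: best end state = 2; path = [2, 1, 2, 1, 2]

path = [2, 1, 2, 1, 2]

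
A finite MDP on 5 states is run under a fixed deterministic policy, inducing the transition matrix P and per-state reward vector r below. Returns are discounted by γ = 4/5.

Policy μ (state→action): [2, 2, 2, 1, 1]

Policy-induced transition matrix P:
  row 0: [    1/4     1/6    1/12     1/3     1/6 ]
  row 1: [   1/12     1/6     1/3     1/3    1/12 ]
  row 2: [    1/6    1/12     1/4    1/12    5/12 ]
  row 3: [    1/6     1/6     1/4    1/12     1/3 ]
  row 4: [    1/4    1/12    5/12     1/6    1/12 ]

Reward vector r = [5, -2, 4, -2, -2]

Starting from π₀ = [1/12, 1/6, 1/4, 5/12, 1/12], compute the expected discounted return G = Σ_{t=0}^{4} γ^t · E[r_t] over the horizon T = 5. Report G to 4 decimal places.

t=0: π = [0.0833, 0.1667, 0.2500, 0.4167, 0.0833], E[r] = 0.0833, γ^t·E[r] = 0.083333, running G = 0.083333
t=1: π = [0.1667, 0.1389, 0.2639, 0.1528, 0.2778], E[r] = 0.7500, γ^t·E[r] = 0.600000, running G = 0.683333
t=2: π = [0.1921, 0.1215, 0.2801, 0.1829, 0.2234], E[r] = 1.0255, γ^t·E[r] = 0.656296, running G = 1.339630
t=3: π = [0.1912, 0.1247, 0.2653, 0.1804, 0.2384], E[r] = 0.9302, γ^t·E[r] = 0.476247, running G = 1.815877
t=4: π = [0.1921, 0.1247, 0.2683, 0.1822, 0.2328], E[r] = 0.9541, γ^t·E[r] = 0.390812, running G = 2.206688

G = 2.2067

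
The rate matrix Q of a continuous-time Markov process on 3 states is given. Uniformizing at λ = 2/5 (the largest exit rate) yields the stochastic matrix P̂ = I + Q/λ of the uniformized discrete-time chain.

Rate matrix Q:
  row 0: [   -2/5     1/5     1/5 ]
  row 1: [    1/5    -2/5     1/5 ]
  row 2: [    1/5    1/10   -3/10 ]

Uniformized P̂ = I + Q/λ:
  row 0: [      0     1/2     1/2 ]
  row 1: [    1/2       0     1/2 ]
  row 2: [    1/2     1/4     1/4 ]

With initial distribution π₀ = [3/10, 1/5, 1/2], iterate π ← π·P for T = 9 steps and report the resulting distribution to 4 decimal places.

t=0: π = [0.3000, 0.2000, 0.5000]
t=1: π = [0.3500, 0.2750, 0.3750]
t=2: π = [0.3250, 0.2688, 0.4063]
t=3: π = [0.3375, 0.2641, 0.3984]
t=4: π = [0.3313, 0.2684, 0.4004]
t=5: π = [0.3344, 0.2657, 0.3999]
t=6: π = [0.3328, 0.2672, 0.4000]
t=7: π = [0.3336, 0.2664, 0.4000]
t=8: π = [0.3332, 0.2668, 0.4000]
t=9: π = [0.3334, 0.2666, 0.4000]

π = [0.3334, 0.2666, 0.4000]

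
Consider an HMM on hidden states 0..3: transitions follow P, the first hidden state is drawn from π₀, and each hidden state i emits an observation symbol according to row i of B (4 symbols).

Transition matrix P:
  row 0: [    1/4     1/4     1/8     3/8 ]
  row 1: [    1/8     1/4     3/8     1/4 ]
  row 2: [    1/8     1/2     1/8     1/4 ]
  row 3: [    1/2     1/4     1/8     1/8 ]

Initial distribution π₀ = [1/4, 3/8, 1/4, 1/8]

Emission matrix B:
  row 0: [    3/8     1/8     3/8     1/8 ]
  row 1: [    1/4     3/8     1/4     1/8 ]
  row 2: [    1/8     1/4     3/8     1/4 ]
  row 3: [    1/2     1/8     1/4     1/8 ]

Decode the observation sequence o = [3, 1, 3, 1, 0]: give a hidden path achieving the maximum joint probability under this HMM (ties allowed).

path = [2, 1, 2, 1, 3]

t=0: δ = [3.125e-02, 4.688e-02, 6.250e-02, 1.562e-02]  (obs o_0=3)
t=1: δ = [9.766e-04, 1.172e-02, 4.395e-03, 1.953e-03]  ψ = [0, 2, 1, 2]  (obs o_1=1)
t=2: δ = [1.831e-04, 3.662e-04, 1.099e-03, 3.662e-04]  ψ = [1, 1, 1, 1]  (obs o_2=3)
t=3: δ = [2.289e-05, 2.060e-04, 3.433e-05, 3.433e-05]  ψ = [3, 2, 1, 2]  (obs o_3=1)
t=4: δ = [9.656e-06, 1.287e-05, 9.656e-06, 2.575e-05]  ψ = [1, 1, 1, 1]  (obs o_4=0)
backtrack: best end state = 3; path = [2, 1, 2, 1, 3]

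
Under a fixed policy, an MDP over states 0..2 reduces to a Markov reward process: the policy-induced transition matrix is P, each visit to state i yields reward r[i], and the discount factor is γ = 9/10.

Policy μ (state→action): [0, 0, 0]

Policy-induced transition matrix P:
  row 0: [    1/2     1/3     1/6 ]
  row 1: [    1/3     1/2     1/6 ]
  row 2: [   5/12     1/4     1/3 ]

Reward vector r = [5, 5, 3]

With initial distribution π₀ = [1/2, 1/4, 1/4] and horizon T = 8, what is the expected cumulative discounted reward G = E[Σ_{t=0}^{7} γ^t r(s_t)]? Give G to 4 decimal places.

G = 26.0809

t=0: π = [0.5000, 0.2500, 0.2500], E[r] = 4.5000, γ^t·E[r] = 4.500000, running G = 4.500000
t=1: π = [0.4375, 0.3542, 0.2083], E[r] = 4.5833, γ^t·E[r] = 4.125000, running G = 8.625000
t=2: π = [0.4236, 0.3750, 0.2014], E[r] = 4.5972, γ^t·E[r] = 3.723750, running G = 12.348750
t=3: π = [0.4207, 0.3791, 0.2002], E[r] = 4.5995, γ^t·E[r] = 3.353063, running G = 15.701813
t=4: π = [0.4201, 0.3798, 0.2000], E[r] = 4.5999, γ^t·E[r] = 3.018009, running G = 18.719822
t=5: π = [0.4200, 0.3800, 0.2000], E[r] = 4.6000, γ^t·E[r] = 2.716246, running G = 21.436068
t=6: π = [0.4200, 0.3800, 0.2000], E[r] = 4.6000, γ^t·E[r] = 2.444627, running G = 23.880696
t=7: π = [0.4200, 0.3800, 0.2000], E[r] = 4.6000, γ^t·E[r] = 2.200166, running G = 26.080861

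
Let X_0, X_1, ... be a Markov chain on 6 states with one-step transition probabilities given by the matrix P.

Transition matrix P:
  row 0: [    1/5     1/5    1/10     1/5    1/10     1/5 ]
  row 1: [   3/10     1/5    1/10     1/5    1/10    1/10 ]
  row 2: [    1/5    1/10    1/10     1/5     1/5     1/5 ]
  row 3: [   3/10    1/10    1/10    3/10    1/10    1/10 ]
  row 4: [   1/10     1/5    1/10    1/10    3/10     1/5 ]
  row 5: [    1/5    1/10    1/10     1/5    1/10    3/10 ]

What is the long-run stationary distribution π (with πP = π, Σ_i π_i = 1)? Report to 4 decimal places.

π = [0.2221, 0.1511, 0.1000, 0.2069, 0.1375, 0.1824]

Balance equations π_j = Σ_i π_i·P[i][j]:
  π_0 = 1/5·π_0 + 3/10·π_1 + 1/5·π_2 + 3/10·π_3 + 1/10·π_4 + 1/5·π_5
  π_1 = 1/5·π_0 + 1/5·π_1 + 1/10·π_2 + 1/10·π_3 + 1/5·π_4 + 1/10·π_5
  π_2 = 1/10·π_0 + 1/10·π_1 + 1/10·π_2 + 1/10·π_3 + 1/10·π_4 + 1/10·π_5
  π_3 = 1/5·π_0 + 1/5·π_1 + 1/5·π_2 + 3/10·π_3 + 1/10·π_4 + 1/5·π_5
  π_4 = 1/10·π_0 + 1/10·π_1 + 1/5·π_2 + 1/10·π_3 + 3/10·π_4 + 1/10·π_5
  normalize: π_0 + π_1 + π_2 + π_3 + π_4 + π_5 = 1
Solving the linear system gives exactly π = [1581/7120, 121/801, 1/10, 149/720, 11/80, 1299/7120].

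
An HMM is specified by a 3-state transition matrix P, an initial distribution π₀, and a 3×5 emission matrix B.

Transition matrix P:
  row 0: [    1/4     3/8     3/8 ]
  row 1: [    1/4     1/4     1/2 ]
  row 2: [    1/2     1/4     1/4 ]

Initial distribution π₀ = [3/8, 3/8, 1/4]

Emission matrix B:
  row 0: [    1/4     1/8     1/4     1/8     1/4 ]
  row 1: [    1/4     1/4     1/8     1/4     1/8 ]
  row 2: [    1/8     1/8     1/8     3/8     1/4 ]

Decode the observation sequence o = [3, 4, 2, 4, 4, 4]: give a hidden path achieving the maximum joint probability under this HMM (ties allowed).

path = [1, 2, 0, 2, 0, 2]

t=0: δ = [4.688e-02, 9.375e-02, 9.375e-02]  (obs o_0=3)
t=1: δ = [1.172e-02, 2.930e-03, 1.172e-02]  ψ = [2, 1, 1]  (obs o_1=4)
t=2: δ = [1.465e-03, 5.493e-04, 5.493e-04]  ψ = [2, 0, 0]  (obs o_2=2)
t=3: δ = [9.155e-05, 6.866e-05, 1.373e-04]  ψ = [0, 0, 0]  (obs o_3=4)
t=4: δ = [1.717e-05, 4.292e-06, 8.583e-06]  ψ = [2, 0, 0]  (obs o_4=4)
t=5: δ = [1.073e-06, 8.047e-07, 1.609e-06]  ψ = [0, 0, 0]  (obs o_5=4)
backtrack: best end state = 2; path = [1, 2, 0, 2, 0, 2]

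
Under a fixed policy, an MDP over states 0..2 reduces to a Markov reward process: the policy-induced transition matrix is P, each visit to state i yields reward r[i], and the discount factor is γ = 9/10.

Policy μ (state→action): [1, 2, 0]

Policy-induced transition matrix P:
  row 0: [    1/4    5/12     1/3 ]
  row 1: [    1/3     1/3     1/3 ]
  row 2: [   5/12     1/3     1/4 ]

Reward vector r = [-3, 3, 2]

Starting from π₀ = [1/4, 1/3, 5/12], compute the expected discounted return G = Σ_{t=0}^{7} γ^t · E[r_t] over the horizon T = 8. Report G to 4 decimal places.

t=0: π = [0.2500, 0.3333, 0.4167], E[r] = 1.0833, γ^t·E[r] = 1.083333, running G = 1.083333
t=1: π = [0.3472, 0.3542, 0.2986], E[r] = 0.6181, γ^t·E[r] = 0.556250, running G = 1.639583
t=2: π = [0.3293, 0.3623, 0.3084], E[r] = 0.7159, γ^t·E[r] = 0.579844, running G = 2.219427
t=3: π = [0.3316, 0.3608, 0.3076], E[r] = 0.7028, γ^t·E[r] = 0.512332, running G = 2.731759
t=4: π = [0.3313, 0.3610, 0.3077], E[r] = 0.7043, γ^t·E[r] = 0.462082, running G = 3.193841
t=5: π = [0.3314, 0.3609, 0.3077], E[r] = 0.7041, γ^t·E[r] = 0.415780, running G = 3.609622
t=6: π = [0.3314, 0.3609, 0.3077], E[r] = 0.7041, γ^t·E[r] = 0.374211, running G = 3.983832
t=7: π = [0.3314, 0.3609, 0.3077], E[r] = 0.7041, γ^t·E[r] = 0.336789, running G = 4.320621

G = 4.3206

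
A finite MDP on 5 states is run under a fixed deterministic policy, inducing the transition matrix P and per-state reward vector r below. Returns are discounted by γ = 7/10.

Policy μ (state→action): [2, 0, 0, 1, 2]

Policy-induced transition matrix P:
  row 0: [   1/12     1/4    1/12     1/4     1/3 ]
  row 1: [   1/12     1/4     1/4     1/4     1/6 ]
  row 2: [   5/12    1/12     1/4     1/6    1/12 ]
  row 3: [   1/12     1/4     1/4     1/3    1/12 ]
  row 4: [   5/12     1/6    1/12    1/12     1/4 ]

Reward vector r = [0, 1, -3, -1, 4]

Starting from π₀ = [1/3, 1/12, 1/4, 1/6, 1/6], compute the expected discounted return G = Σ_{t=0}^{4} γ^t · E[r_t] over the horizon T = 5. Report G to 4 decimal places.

t=0: π = [0.3333, 0.0833, 0.2500, 0.1667, 0.1667], E[r] = -0.1667, γ^t·E[r] = -0.166667, running G = -0.166667
t=1: π = [0.2222, 0.1944, 0.1667, 0.2153, 0.2014], E[r] = 0.2847, γ^t·E[r] = 0.199306, running G = 0.032639
t=2: π = [0.2060, 0.2054, 0.1794, 0.2205, 0.1887], E[r] = 0.2014, γ^t·E[r] = 0.098681, running G = 0.131319
t=3: π = [0.2060, 0.2044, 0.1842, 0.2220, 0.1834], E[r] = 0.1633, γ^t·E[r] = 0.056025, running G = 0.187345
t=4: π = [0.2059, 0.2040, 0.1851, 0.2226, 0.1824], E[r] = 0.1559, γ^t·E[r] = 0.037429, running G = 0.224774

G = 0.2248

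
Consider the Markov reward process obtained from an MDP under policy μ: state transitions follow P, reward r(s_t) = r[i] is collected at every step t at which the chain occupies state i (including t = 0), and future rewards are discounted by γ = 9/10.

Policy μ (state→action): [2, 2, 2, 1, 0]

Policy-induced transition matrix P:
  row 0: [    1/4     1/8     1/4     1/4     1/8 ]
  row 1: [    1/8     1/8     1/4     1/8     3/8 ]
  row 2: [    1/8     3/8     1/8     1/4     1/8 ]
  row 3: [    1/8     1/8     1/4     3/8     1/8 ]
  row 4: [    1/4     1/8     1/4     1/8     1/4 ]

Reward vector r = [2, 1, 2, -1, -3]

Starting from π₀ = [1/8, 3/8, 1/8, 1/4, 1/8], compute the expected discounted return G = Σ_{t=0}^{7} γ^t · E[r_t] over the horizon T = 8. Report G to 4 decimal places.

G = 0.8469

t=0: π = [0.1250, 0.3750, 0.1250, 0.2500, 0.1250], E[r] = 0.2500, γ^t·E[r] = 0.250000, running G = 0.250000
t=1: π = [0.1563, 0.1563, 0.2344, 0.2188, 0.2344], E[r] = 0.0156, γ^t·E[r] = 0.014063, running G = 0.264063
t=2: π = [0.1738, 0.1836, 0.2207, 0.2285, 0.1934], E[r] = 0.1641, γ^t·E[r] = 0.132891, running G = 0.396953
t=3: π = [0.1709, 0.1802, 0.2224, 0.2314, 0.1951], E[r] = 0.1501, γ^t·E[r] = 0.109457, running G = 0.506410
t=4: π = [0.1707, 0.1806, 0.2222, 0.2320, 0.1944], E[r] = 0.1512, γ^t·E[r] = 0.099192, running G = 0.605602
t=5: π = [0.1706, 0.1805, 0.2222, 0.2321, 0.1945], E[r] = 0.1508, γ^t·E[r] = 0.089050, running G = 0.694651
t=6: π = [0.1706, 0.1806, 0.2222, 0.2321, 0.1944], E[r] = 0.1508, γ^t·E[r] = 0.080143, running G = 0.774794
t=7: π = [0.1706, 0.1806, 0.2222, 0.2321, 0.1944], E[r] = 0.1508, γ^t·E[r] = 0.072124, running G = 0.846919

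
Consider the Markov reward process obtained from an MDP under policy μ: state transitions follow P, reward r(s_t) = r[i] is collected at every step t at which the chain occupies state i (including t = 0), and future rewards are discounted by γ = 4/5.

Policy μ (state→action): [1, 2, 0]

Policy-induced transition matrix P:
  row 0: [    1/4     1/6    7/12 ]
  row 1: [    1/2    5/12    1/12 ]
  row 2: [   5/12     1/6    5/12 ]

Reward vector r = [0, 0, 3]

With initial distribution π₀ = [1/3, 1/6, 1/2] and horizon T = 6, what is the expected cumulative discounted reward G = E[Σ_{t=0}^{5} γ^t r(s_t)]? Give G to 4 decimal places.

G = 4.8055

t=0: π = [0.3333, 0.1667, 0.5000], E[r] = 1.5000, γ^t·E[r] = 1.500000, running G = 1.500000
t=1: π = [0.3750, 0.2083, 0.4167], E[r] = 1.2500, γ^t·E[r] = 1.000000, running G = 2.500000
t=2: π = [0.3715, 0.2188, 0.4097], E[r] = 1.2292, γ^t·E[r] = 0.786667, running G = 3.286667
t=3: π = [0.3730, 0.2214, 0.4057], E[r] = 1.2170, γ^t·E[r] = 0.623111, running G = 3.909778
t=4: π = [0.3730, 0.2220, 0.4050], E[r] = 1.2151, γ^t·E[r] = 0.497719, running G = 4.407496
t=5: π = [0.3730, 0.2222, 0.4048], E[r] = 1.2145, γ^t·E[r] = 0.397958, running G = 4.805454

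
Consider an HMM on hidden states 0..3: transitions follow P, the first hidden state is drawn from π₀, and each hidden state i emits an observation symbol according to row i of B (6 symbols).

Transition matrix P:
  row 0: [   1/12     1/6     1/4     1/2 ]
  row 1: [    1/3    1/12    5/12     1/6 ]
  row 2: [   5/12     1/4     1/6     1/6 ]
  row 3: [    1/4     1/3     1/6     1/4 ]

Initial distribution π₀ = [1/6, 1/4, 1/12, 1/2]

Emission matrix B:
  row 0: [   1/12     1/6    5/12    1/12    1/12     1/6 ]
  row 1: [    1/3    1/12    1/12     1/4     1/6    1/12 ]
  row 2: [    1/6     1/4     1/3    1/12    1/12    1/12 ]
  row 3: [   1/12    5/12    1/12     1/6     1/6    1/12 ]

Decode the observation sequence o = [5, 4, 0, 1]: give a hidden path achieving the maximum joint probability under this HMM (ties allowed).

path = [0, 3, 1, 2]

t=0: δ = [2.778e-02, 2.083e-02, 6.944e-03, 4.167e-02]  (obs o_0=5)
t=1: δ = [8.681e-04, 2.315e-03, 7.234e-04, 2.315e-03]  ψ = [3, 3, 1, 0]  (obs o_1=4)
t=2: δ = [6.430e-05, 2.572e-04, 1.608e-04, 4.823e-05]  ψ = [1, 3, 1, 3]  (obs o_2=0)
t=3: δ = [1.429e-05, 3.349e-06, 2.679e-05, 1.786e-05]  ψ = [1, 2, 1, 1]  (obs o_3=1)
backtrack: best end state = 2; path = [0, 3, 1, 2]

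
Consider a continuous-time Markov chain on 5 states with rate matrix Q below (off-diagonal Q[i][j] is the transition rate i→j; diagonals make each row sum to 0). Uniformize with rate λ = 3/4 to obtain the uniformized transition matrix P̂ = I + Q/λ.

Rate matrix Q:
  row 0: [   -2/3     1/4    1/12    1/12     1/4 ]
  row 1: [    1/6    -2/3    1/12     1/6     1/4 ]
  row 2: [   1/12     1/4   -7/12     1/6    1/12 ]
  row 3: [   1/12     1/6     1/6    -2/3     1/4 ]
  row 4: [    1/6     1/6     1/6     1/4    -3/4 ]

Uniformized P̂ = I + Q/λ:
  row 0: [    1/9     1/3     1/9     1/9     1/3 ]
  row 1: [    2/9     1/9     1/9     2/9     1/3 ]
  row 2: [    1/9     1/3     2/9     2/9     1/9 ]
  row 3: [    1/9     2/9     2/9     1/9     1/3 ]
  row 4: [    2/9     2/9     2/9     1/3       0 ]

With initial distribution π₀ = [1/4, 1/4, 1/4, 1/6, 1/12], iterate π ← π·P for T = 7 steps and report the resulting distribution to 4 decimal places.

π = [0.1616, 0.2340, 0.1783, 0.2058, 0.2203]

t=0: π = [0.2500, 0.2500, 0.2500, 0.1667, 0.0833]
t=1: π = [0.1481, 0.2500, 0.1667, 0.1852, 0.2500]
t=2: π = [0.1667, 0.2294, 0.1780, 0.2130, 0.2130]
t=3: π = [0.1603, 0.2350, 0.1782, 0.2037, 0.2228]
t=4: π = [0.1620, 0.2337, 0.1783, 0.2065, 0.2195]
t=5: π = [0.1615, 0.2341, 0.1783, 0.2057, 0.2206]
t=6: π = [0.1616, 0.2340, 0.1783, 0.2059, 0.2202]
t=7: π = [0.1616, 0.2340, 0.1783, 0.2058, 0.2203]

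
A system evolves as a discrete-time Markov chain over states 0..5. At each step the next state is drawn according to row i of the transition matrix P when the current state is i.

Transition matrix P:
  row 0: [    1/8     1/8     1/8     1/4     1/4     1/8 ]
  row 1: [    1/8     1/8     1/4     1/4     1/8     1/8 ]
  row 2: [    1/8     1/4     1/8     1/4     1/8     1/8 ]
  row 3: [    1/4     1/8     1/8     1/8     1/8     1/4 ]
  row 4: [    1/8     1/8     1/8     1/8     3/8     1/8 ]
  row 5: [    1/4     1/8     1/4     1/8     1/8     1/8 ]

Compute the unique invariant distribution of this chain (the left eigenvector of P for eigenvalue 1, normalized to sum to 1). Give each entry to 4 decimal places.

π = [0.1665, 0.1452, 0.1617, 0.1842, 0.1944, 0.1480]

Balance equations π_j = Σ_i π_i·P[i][j]:
  π_0 = 1/8·π_0 + 1/8·π_1 + 1/8·π_2 + 1/4·π_3 + 1/8·π_4 + 1/4·π_5
  π_1 = 1/8·π_0 + 1/8·π_1 + 1/4·π_2 + 1/8·π_3 + 1/8·π_4 + 1/8·π_5
  π_2 = 1/8·π_0 + 1/4·π_1 + 1/8·π_2 + 1/8·π_3 + 1/8·π_4 + 1/4·π_5
  π_3 = 1/4·π_0 + 1/4·π_1 + 1/4·π_2 + 1/8·π_3 + 1/8·π_4 + 1/8·π_5
  π_4 = 1/4·π_0 + 1/8·π_1 + 1/8·π_2 + 1/8·π_3 + 3/8·π_4 + 1/8·π_5
  normalize: π_0 + π_1 + π_2 + π_3 + π_4 + π_5 = 1
Solving the linear system gives exactly π = [195/1171, 4591/31617, 5111/31617, 647/3513, 683/3513, 520/3513].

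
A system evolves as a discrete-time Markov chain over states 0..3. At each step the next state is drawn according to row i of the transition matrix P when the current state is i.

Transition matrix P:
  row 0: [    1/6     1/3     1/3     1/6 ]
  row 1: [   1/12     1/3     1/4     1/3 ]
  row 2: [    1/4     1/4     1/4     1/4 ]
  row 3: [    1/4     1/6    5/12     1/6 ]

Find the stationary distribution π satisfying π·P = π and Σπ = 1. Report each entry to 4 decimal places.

Balance equations π_j = Σ_i π_i·P[i][j]:
  π_0 = 1/6·π_0 + 1/12·π_1 + 1/4·π_2 + 1/4·π_3
  π_1 = 1/3·π_0 + 1/3·π_1 + 1/4·π_2 + 1/6·π_3
  π_2 = 1/3·π_0 + 1/4·π_1 + 1/4·π_2 + 5/12·π_3
  normalize: π_0 + π_1 + π_2 + π_3 = 1
Solving the linear system gives exactly π = [18/95, 51/190, 29/95, 9/38].

π = [0.1895, 0.2684, 0.3053, 0.2368]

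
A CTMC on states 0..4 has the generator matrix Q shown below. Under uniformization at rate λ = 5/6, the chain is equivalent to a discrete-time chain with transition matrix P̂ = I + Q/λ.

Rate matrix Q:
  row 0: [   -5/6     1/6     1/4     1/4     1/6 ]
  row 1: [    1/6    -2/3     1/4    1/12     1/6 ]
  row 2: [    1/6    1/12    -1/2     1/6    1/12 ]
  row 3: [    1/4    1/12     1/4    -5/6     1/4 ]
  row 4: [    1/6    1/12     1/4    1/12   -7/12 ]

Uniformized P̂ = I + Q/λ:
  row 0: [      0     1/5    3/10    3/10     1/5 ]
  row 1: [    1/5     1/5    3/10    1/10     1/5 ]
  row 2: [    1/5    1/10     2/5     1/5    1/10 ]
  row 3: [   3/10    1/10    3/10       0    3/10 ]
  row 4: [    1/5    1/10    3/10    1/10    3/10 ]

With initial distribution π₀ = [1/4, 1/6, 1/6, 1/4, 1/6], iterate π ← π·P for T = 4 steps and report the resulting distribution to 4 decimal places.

π = [0.1795, 0.1311, 0.3333, 0.1538, 0.2023]

t=0: π = [0.2500, 0.1667, 0.1667, 0.2500, 0.1667]
t=1: π = [0.1750, 0.1417, 0.3167, 0.1417, 0.2250]
t=2: π = [0.1792, 0.1317, 0.3317, 0.1525, 0.2050]
t=3: π = [0.1794, 0.1311, 0.3332, 0.1538, 0.2026]
t=4: π = [0.1795, 0.1311, 0.3333, 0.1538, 0.2023]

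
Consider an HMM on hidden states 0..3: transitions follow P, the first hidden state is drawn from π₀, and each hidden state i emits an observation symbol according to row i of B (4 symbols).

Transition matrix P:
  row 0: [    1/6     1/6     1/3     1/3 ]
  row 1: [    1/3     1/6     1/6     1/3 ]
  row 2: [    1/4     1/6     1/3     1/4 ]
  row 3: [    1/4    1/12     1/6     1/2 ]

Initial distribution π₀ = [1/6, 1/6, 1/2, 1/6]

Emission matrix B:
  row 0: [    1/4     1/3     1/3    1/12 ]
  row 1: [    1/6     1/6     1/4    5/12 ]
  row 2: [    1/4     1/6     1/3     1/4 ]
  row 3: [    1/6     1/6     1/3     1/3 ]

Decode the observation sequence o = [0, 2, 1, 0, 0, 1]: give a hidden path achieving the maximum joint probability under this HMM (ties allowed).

t=0: δ = [4.167e-02, 2.778e-02, 1.250e-01, 2.778e-02]  (obs o_0=0)
t=1: δ = [1.042e-02, 5.208e-03, 1.389e-02, 1.042e-02]  ψ = [2, 2, 2, 2]  (obs o_1=2)
t=2: δ = [1.157e-03, 3.858e-04, 7.716e-04, 8.681e-04]  ψ = [2, 2, 2, 3]  (obs o_2=1)
t=3: δ = [5.425e-05, 3.215e-05, 9.645e-05, 7.234e-05]  ψ = [3, 0, 0, 3]  (obs o_3=0)
t=4: δ = [6.028e-06, 2.679e-06, 8.038e-06, 6.028e-06]  ψ = [2, 2, 2, 3]  (obs o_4=0)
t=5: δ = [6.698e-07, 2.233e-07, 4.465e-07, 5.023e-07]  ψ = [2, 2, 2, 3]  (obs o_5=1)
backtrack: best end state = 0; path = [2, 2, 0, 2, 2, 0]

path = [2, 2, 0, 2, 2, 0]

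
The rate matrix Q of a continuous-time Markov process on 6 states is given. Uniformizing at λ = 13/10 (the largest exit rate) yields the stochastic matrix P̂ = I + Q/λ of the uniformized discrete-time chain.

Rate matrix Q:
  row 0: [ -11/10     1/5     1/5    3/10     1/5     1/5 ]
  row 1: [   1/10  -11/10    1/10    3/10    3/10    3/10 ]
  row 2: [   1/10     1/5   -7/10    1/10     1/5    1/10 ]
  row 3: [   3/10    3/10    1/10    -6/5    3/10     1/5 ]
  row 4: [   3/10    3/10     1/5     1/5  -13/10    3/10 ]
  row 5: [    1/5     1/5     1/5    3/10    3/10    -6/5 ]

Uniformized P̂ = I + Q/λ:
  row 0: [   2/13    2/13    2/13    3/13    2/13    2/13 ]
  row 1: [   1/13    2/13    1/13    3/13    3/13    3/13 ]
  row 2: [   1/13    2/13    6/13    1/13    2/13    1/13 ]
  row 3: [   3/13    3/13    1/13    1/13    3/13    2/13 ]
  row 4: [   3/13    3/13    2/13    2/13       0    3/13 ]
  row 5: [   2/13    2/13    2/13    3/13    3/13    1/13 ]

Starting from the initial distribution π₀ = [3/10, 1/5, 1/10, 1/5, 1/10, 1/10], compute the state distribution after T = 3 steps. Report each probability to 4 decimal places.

π = [0.1521, 0.1794, 0.1807, 0.1656, 0.1670, 0.1551]

t=0: π = [0.3000, 0.2000, 0.1000, 0.2000, 0.1000, 0.1000]
t=1: π = [0.1538, 0.1769, 0.1538, 0.1769, 0.1769, 0.1615]
t=2: π = [0.1556, 0.1811, 0.1740, 0.1663, 0.1663, 0.1568]
t=3: π = [0.1521, 0.1794, 0.1807, 0.1656, 0.1670, 0.1551]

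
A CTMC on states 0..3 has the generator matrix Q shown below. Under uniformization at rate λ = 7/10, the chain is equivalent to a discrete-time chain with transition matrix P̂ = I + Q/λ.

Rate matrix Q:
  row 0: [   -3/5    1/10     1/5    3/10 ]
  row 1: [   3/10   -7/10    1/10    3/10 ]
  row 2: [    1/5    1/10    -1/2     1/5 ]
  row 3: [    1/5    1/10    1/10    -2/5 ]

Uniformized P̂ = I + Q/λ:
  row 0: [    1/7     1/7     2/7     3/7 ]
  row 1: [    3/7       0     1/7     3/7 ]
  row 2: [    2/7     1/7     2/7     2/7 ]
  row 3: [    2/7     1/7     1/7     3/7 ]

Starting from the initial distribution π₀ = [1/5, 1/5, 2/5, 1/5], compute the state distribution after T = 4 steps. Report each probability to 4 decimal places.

t=0: π = [0.2000, 0.2000, 0.4000, 0.2000]
t=1: π = [0.2857, 0.1143, 0.2286, 0.3714]
t=2: π = [0.2612, 0.1265, 0.2163, 0.3959]
t=3: π = [0.2665, 0.1248, 0.2111, 0.3977]
t=4: π = [0.2655, 0.1250, 0.2111, 0.3984]

π = [0.2655, 0.1250, 0.2111, 0.3984]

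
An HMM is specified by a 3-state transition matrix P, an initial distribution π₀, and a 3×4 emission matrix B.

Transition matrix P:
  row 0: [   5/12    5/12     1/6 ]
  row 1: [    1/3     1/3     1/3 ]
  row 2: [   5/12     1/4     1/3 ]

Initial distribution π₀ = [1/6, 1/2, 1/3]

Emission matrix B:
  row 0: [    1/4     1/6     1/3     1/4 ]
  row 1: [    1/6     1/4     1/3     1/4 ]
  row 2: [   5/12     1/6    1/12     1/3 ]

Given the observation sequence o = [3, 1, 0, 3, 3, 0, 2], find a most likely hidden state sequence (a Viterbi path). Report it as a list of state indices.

t=0: δ = [4.167e-02, 1.250e-01, 1.111e-01]  (obs o_0=3)
t=1: δ = [7.716e-03, 1.042e-02, 6.944e-03]  ψ = [2, 1, 1]  (obs o_1=1)
t=2: δ = [8.681e-04, 5.787e-04, 1.447e-03]  ψ = [1, 1, 1]  (obs o_2=0)
t=3: δ = [1.507e-04, 9.042e-05, 1.608e-04]  ψ = [2, 0, 2]  (obs o_3=3)
t=4: δ = [1.674e-05, 1.570e-05, 1.786e-05]  ψ = [2, 0, 2]  (obs o_4=3)
t=5: δ = [1.861e-06, 1.163e-06, 2.481e-06]  ψ = [2, 0, 2]  (obs o_5=0)
t=6: δ = [3.445e-07, 2.584e-07, 6.891e-08]  ψ = [2, 0, 2]  (obs o_6=2)
backtrack: best end state = 0; path = [1, 1, 2, 2, 2, 2, 0]

path = [1, 1, 2, 2, 2, 2, 0]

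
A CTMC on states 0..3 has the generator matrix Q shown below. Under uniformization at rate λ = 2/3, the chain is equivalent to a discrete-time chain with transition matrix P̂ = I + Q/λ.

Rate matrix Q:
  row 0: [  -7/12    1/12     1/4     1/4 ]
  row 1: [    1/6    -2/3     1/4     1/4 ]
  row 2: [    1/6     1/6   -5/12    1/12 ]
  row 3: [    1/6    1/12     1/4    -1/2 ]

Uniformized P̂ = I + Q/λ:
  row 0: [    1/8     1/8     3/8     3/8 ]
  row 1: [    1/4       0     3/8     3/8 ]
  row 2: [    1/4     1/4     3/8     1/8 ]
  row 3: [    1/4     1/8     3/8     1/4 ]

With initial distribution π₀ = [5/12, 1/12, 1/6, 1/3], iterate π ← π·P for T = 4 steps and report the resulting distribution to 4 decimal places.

t=0: π = [0.4167, 0.0833, 0.1667, 0.3333]
t=1: π = [0.1979, 0.1354, 0.3750, 0.2917]
t=2: π = [0.2253, 0.1549, 0.3750, 0.2448]
t=3: π = [0.2218, 0.1525, 0.3750, 0.2507]
t=4: π = [0.2223, 0.1528, 0.3750, 0.2499]

π = [0.2223, 0.1528, 0.3750, 0.2499]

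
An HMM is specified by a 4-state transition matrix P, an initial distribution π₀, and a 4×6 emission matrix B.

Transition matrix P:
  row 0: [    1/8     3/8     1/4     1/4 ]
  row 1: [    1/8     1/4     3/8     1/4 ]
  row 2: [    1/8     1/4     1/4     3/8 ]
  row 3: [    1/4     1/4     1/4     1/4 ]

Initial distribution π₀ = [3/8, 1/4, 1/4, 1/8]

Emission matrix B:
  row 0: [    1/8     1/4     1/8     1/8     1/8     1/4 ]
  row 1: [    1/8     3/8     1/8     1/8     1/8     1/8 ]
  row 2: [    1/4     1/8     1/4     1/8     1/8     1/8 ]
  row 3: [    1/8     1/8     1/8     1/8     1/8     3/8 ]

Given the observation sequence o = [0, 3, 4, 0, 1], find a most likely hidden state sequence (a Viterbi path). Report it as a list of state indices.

path = [2, 3, 1, 2, 1]

t=0: δ = [4.688e-02, 3.125e-02, 6.250e-02, 1.562e-02]  (obs o_0=0)
t=1: δ = [9.766e-04, 2.197e-03, 1.953e-03, 2.930e-03]  ψ = [2, 0, 2, 2]  (obs o_1=3)
t=2: δ = [9.155e-05, 9.155e-05, 1.030e-04, 9.155e-05]  ψ = [3, 3, 1, 2]  (obs o_2=4)
t=3: δ = [2.861e-06, 4.292e-06, 8.583e-06, 4.828e-06]  ψ = [3, 0, 1, 2]  (obs o_3=0)
t=4: δ = [3.017e-07, 8.047e-07, 2.682e-07, 4.023e-07]  ψ = [3, 2, 2, 2]  (obs o_4=1)
backtrack: best end state = 1; path = [2, 3, 1, 2, 1]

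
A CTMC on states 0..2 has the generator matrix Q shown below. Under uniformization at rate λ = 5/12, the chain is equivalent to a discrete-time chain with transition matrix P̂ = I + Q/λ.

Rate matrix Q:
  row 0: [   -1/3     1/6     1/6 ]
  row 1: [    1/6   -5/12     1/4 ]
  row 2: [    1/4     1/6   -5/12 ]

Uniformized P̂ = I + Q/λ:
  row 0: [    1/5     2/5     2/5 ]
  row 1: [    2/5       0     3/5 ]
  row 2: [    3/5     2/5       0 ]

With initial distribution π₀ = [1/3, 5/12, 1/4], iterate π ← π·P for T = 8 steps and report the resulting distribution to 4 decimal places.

t=0: π = [0.3333, 0.4167, 0.2500]
t=1: π = [0.3833, 0.2333, 0.3833]
t=2: π = [0.4000, 0.3067, 0.2933]
t=3: π = [0.3787, 0.2773, 0.3440]
t=4: π = [0.3931, 0.2891, 0.3179]
t=5: π = [0.3850, 0.2844, 0.3307]
t=6: π = [0.3891, 0.2863, 0.3246]
t=7: π = [0.3871, 0.2855, 0.3274]
t=8: π = [0.3881, 0.2858, 0.3261]

π = [0.3881, 0.2858, 0.3261]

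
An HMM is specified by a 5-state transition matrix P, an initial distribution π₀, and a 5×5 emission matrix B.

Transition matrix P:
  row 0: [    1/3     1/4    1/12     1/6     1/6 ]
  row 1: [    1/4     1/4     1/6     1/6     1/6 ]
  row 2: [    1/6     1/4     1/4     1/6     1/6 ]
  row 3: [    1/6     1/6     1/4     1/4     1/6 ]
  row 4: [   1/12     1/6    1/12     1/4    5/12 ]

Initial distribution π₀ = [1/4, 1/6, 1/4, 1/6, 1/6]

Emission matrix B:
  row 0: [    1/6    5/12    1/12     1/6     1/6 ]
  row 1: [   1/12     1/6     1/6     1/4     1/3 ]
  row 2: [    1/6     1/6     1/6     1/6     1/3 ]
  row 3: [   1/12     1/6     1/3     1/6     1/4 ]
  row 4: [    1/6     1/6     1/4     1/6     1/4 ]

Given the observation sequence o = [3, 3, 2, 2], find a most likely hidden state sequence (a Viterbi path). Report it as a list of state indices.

t=0: δ = [4.167e-02, 4.167e-02, 4.167e-02, 2.778e-02, 2.778e-02]  (obs o_0=3)
t=1: δ = [2.315e-03, 2.604e-03, 1.736e-03, 1.157e-03, 1.929e-03]  ψ = [0, 0, 2, 0, 4]  (obs o_1=3)
t=2: δ = [6.430e-05, 1.085e-04, 7.234e-05, 1.608e-04, 2.009e-04]  ψ = [0, 1, 1, 4, 4]  (obs o_2=2)
t=3: δ = [2.261e-06, 5.582e-06, 6.698e-06, 1.674e-05, 2.093e-05]  ψ = [1, 4, 3, 4, 4]  (obs o_3=2)
backtrack: best end state = 4; path = [4, 4, 4, 4]

path = [4, 4, 4, 4]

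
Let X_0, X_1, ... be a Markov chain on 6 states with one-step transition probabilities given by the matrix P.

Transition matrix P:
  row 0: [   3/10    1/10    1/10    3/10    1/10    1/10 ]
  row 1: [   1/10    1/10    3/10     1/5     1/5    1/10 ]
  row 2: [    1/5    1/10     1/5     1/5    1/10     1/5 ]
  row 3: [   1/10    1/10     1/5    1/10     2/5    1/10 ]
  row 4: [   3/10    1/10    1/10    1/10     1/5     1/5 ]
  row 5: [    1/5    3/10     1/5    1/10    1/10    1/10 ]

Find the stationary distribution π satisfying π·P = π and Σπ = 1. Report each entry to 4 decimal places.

π = [0.2093, 0.1271, 0.1735, 0.1719, 0.1825, 0.1356]

Balance equations π_j = Σ_i π_i·P[i][j]:
  π_0 = 3/10·π_0 + 1/10·π_1 + 1/5·π_2 + 1/10·π_3 + 3/10·π_4 + 1/5·π_5
  π_1 = 1/10·π_0 + 1/10·π_1 + 1/10·π_2 + 1/10·π_3 + 1/10·π_4 + 3/10·π_5
  π_2 = 1/10·π_0 + 3/10·π_1 + 1/5·π_2 + 1/5·π_3 + 1/10·π_4 + 1/5·π_5
  π_3 = 3/10·π_0 + 1/5·π_1 + 1/5·π_2 + 1/10·π_3 + 1/10·π_4 + 1/10·π_5
  π_4 = 1/10·π_0 + 1/5·π_1 + 1/10·π_2 + 2/5·π_3 + 1/5·π_4 + 1/10·π_5
  normalize: π_0 + π_1 + π_2 + π_3 + π_4 + π_5 = 1
Solving the linear system gives exactly π = [5364/25631, 13033/102524, 17791/102524, 8813/51262, 985/5396, 13903/102524].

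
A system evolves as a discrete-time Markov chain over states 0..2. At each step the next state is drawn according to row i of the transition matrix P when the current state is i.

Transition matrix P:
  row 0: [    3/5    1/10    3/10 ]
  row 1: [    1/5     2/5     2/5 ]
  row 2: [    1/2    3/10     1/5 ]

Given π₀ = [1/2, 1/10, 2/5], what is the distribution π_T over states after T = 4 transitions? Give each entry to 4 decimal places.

t=0: π = [0.5000, 0.1000, 0.4000]
t=1: π = [0.5200, 0.2100, 0.2700]
t=2: π = [0.4890, 0.2170, 0.2940]
t=3: π = [0.4838, 0.2239, 0.2923]
t=4: π = [0.4812, 0.2256, 0.2932]

π = [0.4812, 0.2256, 0.2932]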